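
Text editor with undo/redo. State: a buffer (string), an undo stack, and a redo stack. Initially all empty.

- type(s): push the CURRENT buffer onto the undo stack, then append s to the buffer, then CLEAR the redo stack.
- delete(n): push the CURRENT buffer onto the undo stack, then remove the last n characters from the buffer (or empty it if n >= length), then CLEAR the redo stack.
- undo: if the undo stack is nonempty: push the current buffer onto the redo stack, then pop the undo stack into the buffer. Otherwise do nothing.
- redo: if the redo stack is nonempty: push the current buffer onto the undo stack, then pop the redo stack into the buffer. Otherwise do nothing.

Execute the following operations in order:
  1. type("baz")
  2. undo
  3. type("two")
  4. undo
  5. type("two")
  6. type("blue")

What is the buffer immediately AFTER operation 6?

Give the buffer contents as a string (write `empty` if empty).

After op 1 (type): buf='baz' undo_depth=1 redo_depth=0
After op 2 (undo): buf='(empty)' undo_depth=0 redo_depth=1
After op 3 (type): buf='two' undo_depth=1 redo_depth=0
After op 4 (undo): buf='(empty)' undo_depth=0 redo_depth=1
After op 5 (type): buf='two' undo_depth=1 redo_depth=0
After op 6 (type): buf='twoblue' undo_depth=2 redo_depth=0

Answer: twoblue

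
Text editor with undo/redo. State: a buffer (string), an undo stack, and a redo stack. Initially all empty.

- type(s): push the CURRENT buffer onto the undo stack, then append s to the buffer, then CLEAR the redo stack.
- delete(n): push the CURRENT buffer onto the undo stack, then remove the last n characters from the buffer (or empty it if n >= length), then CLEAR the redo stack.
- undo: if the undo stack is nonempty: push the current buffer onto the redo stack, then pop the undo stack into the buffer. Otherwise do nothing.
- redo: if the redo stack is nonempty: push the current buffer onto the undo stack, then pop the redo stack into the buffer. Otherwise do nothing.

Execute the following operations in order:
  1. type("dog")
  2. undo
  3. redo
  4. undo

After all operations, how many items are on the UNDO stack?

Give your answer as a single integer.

After op 1 (type): buf='dog' undo_depth=1 redo_depth=0
After op 2 (undo): buf='(empty)' undo_depth=0 redo_depth=1
After op 3 (redo): buf='dog' undo_depth=1 redo_depth=0
After op 4 (undo): buf='(empty)' undo_depth=0 redo_depth=1

Answer: 0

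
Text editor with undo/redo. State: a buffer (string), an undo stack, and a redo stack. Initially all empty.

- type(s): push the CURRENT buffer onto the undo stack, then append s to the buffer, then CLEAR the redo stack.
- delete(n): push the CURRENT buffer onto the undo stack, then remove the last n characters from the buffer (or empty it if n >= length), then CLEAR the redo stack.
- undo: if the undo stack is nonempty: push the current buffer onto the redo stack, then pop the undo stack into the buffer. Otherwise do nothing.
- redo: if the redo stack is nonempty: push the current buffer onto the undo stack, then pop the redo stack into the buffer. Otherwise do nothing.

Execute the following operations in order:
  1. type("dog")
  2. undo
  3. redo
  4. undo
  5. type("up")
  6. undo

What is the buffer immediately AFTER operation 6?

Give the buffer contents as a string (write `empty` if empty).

After op 1 (type): buf='dog' undo_depth=1 redo_depth=0
After op 2 (undo): buf='(empty)' undo_depth=0 redo_depth=1
After op 3 (redo): buf='dog' undo_depth=1 redo_depth=0
After op 4 (undo): buf='(empty)' undo_depth=0 redo_depth=1
After op 5 (type): buf='up' undo_depth=1 redo_depth=0
After op 6 (undo): buf='(empty)' undo_depth=0 redo_depth=1

Answer: empty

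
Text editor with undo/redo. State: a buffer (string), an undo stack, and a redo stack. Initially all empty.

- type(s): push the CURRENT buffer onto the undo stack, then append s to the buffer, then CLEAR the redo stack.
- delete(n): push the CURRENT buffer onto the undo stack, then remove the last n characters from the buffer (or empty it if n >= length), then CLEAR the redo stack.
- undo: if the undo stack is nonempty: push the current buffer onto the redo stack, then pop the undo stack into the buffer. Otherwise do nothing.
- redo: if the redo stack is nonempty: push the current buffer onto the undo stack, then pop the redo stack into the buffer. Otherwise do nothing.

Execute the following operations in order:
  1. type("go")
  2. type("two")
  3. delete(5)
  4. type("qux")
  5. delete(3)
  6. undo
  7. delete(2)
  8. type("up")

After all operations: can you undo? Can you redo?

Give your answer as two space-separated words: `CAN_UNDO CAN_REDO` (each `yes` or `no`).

After op 1 (type): buf='go' undo_depth=1 redo_depth=0
After op 2 (type): buf='gotwo' undo_depth=2 redo_depth=0
After op 3 (delete): buf='(empty)' undo_depth=3 redo_depth=0
After op 4 (type): buf='qux' undo_depth=4 redo_depth=0
After op 5 (delete): buf='(empty)' undo_depth=5 redo_depth=0
After op 6 (undo): buf='qux' undo_depth=4 redo_depth=1
After op 7 (delete): buf='q' undo_depth=5 redo_depth=0
After op 8 (type): buf='qup' undo_depth=6 redo_depth=0

Answer: yes no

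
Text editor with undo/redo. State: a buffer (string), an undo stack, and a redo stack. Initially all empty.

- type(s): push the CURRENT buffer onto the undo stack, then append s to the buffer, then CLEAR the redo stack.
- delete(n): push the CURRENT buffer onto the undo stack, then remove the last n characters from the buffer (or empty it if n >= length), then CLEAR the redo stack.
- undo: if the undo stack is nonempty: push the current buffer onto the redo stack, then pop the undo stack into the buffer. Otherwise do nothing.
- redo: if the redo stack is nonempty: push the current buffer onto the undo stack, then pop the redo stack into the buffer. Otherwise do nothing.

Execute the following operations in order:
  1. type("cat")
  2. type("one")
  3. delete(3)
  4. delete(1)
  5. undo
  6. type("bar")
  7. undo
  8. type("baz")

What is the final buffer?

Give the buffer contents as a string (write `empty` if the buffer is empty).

After op 1 (type): buf='cat' undo_depth=1 redo_depth=0
After op 2 (type): buf='catone' undo_depth=2 redo_depth=0
After op 3 (delete): buf='cat' undo_depth=3 redo_depth=0
After op 4 (delete): buf='ca' undo_depth=4 redo_depth=0
After op 5 (undo): buf='cat' undo_depth=3 redo_depth=1
After op 6 (type): buf='catbar' undo_depth=4 redo_depth=0
After op 7 (undo): buf='cat' undo_depth=3 redo_depth=1
After op 8 (type): buf='catbaz' undo_depth=4 redo_depth=0

Answer: catbaz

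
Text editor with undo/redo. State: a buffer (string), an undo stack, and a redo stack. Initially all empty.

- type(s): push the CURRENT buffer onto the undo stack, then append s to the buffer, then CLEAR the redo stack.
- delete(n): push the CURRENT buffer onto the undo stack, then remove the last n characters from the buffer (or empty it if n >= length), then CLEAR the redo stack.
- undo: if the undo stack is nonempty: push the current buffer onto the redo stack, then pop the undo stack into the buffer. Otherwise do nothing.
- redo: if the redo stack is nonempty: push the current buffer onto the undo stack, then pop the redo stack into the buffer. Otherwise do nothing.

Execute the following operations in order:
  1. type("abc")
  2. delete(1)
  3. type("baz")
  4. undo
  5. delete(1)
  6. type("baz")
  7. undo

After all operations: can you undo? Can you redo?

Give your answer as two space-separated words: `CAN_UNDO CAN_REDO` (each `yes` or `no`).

Answer: yes yes

Derivation:
After op 1 (type): buf='abc' undo_depth=1 redo_depth=0
After op 2 (delete): buf='ab' undo_depth=2 redo_depth=0
After op 3 (type): buf='abbaz' undo_depth=3 redo_depth=0
After op 4 (undo): buf='ab' undo_depth=2 redo_depth=1
After op 5 (delete): buf='a' undo_depth=3 redo_depth=0
After op 6 (type): buf='abaz' undo_depth=4 redo_depth=0
After op 7 (undo): buf='a' undo_depth=3 redo_depth=1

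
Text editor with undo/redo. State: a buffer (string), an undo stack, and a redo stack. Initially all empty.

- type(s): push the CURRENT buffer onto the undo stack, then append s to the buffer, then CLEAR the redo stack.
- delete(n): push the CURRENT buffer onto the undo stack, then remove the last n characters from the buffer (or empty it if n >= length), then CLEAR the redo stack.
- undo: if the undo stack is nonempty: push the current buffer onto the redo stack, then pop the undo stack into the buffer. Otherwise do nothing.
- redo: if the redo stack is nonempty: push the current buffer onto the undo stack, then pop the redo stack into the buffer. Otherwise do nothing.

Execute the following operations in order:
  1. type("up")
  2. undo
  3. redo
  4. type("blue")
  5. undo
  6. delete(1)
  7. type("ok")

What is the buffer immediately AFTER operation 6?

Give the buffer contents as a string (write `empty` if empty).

After op 1 (type): buf='up' undo_depth=1 redo_depth=0
After op 2 (undo): buf='(empty)' undo_depth=0 redo_depth=1
After op 3 (redo): buf='up' undo_depth=1 redo_depth=0
After op 4 (type): buf='upblue' undo_depth=2 redo_depth=0
After op 5 (undo): buf='up' undo_depth=1 redo_depth=1
After op 6 (delete): buf='u' undo_depth=2 redo_depth=0

Answer: u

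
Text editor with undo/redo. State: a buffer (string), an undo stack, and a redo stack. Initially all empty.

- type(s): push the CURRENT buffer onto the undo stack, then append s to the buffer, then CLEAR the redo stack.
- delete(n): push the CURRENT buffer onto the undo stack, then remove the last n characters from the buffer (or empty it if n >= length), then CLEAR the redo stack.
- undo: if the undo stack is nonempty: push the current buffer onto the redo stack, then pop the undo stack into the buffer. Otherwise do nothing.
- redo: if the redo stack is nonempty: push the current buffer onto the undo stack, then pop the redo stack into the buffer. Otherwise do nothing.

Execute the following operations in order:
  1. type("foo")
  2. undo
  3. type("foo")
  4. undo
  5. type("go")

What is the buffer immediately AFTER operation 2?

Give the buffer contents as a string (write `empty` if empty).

After op 1 (type): buf='foo' undo_depth=1 redo_depth=0
After op 2 (undo): buf='(empty)' undo_depth=0 redo_depth=1

Answer: empty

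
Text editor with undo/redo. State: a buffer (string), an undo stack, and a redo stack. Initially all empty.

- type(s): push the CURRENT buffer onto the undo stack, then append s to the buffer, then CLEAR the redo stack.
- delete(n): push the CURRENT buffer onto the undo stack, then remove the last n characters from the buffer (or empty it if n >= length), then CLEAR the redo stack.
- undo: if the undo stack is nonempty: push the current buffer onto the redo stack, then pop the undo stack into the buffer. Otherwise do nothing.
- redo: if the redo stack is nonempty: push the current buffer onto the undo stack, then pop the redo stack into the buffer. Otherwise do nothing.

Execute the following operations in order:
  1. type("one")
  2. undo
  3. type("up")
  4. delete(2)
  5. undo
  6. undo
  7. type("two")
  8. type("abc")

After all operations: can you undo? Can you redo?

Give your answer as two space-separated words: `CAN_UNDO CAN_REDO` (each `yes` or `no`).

After op 1 (type): buf='one' undo_depth=1 redo_depth=0
After op 2 (undo): buf='(empty)' undo_depth=0 redo_depth=1
After op 3 (type): buf='up' undo_depth=1 redo_depth=0
After op 4 (delete): buf='(empty)' undo_depth=2 redo_depth=0
After op 5 (undo): buf='up' undo_depth=1 redo_depth=1
After op 6 (undo): buf='(empty)' undo_depth=0 redo_depth=2
After op 7 (type): buf='two' undo_depth=1 redo_depth=0
After op 8 (type): buf='twoabc' undo_depth=2 redo_depth=0

Answer: yes no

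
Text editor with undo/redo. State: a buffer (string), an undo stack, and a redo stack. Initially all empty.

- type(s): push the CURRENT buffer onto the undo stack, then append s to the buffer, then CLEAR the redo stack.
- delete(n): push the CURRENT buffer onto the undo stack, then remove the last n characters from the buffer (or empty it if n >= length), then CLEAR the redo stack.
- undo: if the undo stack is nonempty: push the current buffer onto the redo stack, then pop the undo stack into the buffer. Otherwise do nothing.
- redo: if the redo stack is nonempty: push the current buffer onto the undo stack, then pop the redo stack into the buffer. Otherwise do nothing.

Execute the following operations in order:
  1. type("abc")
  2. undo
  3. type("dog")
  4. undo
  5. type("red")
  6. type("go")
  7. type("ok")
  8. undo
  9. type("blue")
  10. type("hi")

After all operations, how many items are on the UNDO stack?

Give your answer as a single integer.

After op 1 (type): buf='abc' undo_depth=1 redo_depth=0
After op 2 (undo): buf='(empty)' undo_depth=0 redo_depth=1
After op 3 (type): buf='dog' undo_depth=1 redo_depth=0
After op 4 (undo): buf='(empty)' undo_depth=0 redo_depth=1
After op 5 (type): buf='red' undo_depth=1 redo_depth=0
After op 6 (type): buf='redgo' undo_depth=2 redo_depth=0
After op 7 (type): buf='redgook' undo_depth=3 redo_depth=0
After op 8 (undo): buf='redgo' undo_depth=2 redo_depth=1
After op 9 (type): buf='redgoblue' undo_depth=3 redo_depth=0
After op 10 (type): buf='redgobluehi' undo_depth=4 redo_depth=0

Answer: 4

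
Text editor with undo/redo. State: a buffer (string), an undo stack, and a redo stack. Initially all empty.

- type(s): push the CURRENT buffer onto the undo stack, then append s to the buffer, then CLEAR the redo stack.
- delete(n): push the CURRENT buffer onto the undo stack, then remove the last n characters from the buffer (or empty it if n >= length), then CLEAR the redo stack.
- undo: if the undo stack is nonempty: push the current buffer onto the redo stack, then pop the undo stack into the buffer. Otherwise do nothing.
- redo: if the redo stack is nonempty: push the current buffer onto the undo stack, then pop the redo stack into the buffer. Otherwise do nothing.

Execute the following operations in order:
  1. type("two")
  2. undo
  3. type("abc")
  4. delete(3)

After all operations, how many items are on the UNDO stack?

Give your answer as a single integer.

Answer: 2

Derivation:
After op 1 (type): buf='two' undo_depth=1 redo_depth=0
After op 2 (undo): buf='(empty)' undo_depth=0 redo_depth=1
After op 3 (type): buf='abc' undo_depth=1 redo_depth=0
After op 4 (delete): buf='(empty)' undo_depth=2 redo_depth=0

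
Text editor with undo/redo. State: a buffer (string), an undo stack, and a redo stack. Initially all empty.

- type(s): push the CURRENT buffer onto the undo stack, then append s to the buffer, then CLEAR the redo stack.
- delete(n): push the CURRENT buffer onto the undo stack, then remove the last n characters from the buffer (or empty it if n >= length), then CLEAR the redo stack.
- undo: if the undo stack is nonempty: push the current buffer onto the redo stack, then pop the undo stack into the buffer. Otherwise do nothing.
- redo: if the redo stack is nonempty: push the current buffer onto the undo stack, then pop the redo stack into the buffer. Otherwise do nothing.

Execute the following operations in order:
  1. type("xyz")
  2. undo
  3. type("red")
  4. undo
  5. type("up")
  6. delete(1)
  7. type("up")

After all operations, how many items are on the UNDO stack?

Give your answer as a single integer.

Answer: 3

Derivation:
After op 1 (type): buf='xyz' undo_depth=1 redo_depth=0
After op 2 (undo): buf='(empty)' undo_depth=0 redo_depth=1
After op 3 (type): buf='red' undo_depth=1 redo_depth=0
After op 4 (undo): buf='(empty)' undo_depth=0 redo_depth=1
After op 5 (type): buf='up' undo_depth=1 redo_depth=0
After op 6 (delete): buf='u' undo_depth=2 redo_depth=0
After op 7 (type): buf='uup' undo_depth=3 redo_depth=0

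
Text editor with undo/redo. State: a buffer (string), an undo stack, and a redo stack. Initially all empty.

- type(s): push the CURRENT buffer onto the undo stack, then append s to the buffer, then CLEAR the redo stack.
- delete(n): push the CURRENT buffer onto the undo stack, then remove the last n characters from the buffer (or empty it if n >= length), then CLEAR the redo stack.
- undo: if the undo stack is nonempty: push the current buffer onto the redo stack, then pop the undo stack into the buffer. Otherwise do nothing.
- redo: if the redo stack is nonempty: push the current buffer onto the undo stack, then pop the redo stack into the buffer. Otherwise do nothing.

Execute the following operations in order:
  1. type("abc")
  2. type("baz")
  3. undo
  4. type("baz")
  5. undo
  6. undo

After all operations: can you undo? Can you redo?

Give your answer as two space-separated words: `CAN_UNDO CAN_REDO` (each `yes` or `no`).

Answer: no yes

Derivation:
After op 1 (type): buf='abc' undo_depth=1 redo_depth=0
After op 2 (type): buf='abcbaz' undo_depth=2 redo_depth=0
After op 3 (undo): buf='abc' undo_depth=1 redo_depth=1
After op 4 (type): buf='abcbaz' undo_depth=2 redo_depth=0
After op 5 (undo): buf='abc' undo_depth=1 redo_depth=1
After op 6 (undo): buf='(empty)' undo_depth=0 redo_depth=2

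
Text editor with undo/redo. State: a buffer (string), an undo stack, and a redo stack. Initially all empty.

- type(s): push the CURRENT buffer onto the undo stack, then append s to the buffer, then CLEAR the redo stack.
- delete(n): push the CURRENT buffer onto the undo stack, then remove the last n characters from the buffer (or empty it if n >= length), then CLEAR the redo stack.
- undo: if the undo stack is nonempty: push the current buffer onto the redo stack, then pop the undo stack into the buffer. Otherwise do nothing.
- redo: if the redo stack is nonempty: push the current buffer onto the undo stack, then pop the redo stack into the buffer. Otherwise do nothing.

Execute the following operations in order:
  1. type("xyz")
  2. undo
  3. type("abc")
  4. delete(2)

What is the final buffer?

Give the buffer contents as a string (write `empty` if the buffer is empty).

After op 1 (type): buf='xyz' undo_depth=1 redo_depth=0
After op 2 (undo): buf='(empty)' undo_depth=0 redo_depth=1
After op 3 (type): buf='abc' undo_depth=1 redo_depth=0
After op 4 (delete): buf='a' undo_depth=2 redo_depth=0

Answer: a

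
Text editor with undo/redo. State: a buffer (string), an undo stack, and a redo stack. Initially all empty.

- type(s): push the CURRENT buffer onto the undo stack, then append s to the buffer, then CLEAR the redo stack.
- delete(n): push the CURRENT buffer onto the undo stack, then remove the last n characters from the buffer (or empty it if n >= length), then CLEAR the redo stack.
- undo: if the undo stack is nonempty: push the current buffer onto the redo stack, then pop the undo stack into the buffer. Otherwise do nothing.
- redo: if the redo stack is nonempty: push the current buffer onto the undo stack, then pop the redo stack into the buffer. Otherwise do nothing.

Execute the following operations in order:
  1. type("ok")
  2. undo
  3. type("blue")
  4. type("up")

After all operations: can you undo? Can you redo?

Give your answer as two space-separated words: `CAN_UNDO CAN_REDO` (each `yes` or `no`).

After op 1 (type): buf='ok' undo_depth=1 redo_depth=0
After op 2 (undo): buf='(empty)' undo_depth=0 redo_depth=1
After op 3 (type): buf='blue' undo_depth=1 redo_depth=0
After op 4 (type): buf='blueup' undo_depth=2 redo_depth=0

Answer: yes no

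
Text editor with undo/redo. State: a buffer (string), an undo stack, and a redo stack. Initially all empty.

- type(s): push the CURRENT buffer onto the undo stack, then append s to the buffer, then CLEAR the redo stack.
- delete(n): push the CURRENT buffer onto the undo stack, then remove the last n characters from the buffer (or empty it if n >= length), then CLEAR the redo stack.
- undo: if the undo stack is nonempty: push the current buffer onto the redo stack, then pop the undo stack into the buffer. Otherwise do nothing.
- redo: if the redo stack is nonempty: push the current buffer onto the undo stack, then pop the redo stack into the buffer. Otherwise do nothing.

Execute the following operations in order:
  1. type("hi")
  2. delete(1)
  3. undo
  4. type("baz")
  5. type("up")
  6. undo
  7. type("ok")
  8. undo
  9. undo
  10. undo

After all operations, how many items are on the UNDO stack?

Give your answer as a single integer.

After op 1 (type): buf='hi' undo_depth=1 redo_depth=0
After op 2 (delete): buf='h' undo_depth=2 redo_depth=0
After op 3 (undo): buf='hi' undo_depth=1 redo_depth=1
After op 4 (type): buf='hibaz' undo_depth=2 redo_depth=0
After op 5 (type): buf='hibazup' undo_depth=3 redo_depth=0
After op 6 (undo): buf='hibaz' undo_depth=2 redo_depth=1
After op 7 (type): buf='hibazok' undo_depth=3 redo_depth=0
After op 8 (undo): buf='hibaz' undo_depth=2 redo_depth=1
After op 9 (undo): buf='hi' undo_depth=1 redo_depth=2
After op 10 (undo): buf='(empty)' undo_depth=0 redo_depth=3

Answer: 0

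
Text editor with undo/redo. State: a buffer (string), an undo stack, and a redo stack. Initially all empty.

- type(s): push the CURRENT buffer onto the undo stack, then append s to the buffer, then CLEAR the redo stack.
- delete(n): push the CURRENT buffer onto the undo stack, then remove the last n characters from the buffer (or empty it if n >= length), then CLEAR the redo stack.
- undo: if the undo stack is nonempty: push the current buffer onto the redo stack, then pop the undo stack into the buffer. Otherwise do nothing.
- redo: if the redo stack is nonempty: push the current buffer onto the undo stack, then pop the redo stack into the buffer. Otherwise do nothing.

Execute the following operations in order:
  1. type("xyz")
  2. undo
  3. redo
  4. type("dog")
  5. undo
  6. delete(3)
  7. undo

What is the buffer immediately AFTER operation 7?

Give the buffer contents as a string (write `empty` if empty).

After op 1 (type): buf='xyz' undo_depth=1 redo_depth=0
After op 2 (undo): buf='(empty)' undo_depth=0 redo_depth=1
After op 3 (redo): buf='xyz' undo_depth=1 redo_depth=0
After op 4 (type): buf='xyzdog' undo_depth=2 redo_depth=0
After op 5 (undo): buf='xyz' undo_depth=1 redo_depth=1
After op 6 (delete): buf='(empty)' undo_depth=2 redo_depth=0
After op 7 (undo): buf='xyz' undo_depth=1 redo_depth=1

Answer: xyz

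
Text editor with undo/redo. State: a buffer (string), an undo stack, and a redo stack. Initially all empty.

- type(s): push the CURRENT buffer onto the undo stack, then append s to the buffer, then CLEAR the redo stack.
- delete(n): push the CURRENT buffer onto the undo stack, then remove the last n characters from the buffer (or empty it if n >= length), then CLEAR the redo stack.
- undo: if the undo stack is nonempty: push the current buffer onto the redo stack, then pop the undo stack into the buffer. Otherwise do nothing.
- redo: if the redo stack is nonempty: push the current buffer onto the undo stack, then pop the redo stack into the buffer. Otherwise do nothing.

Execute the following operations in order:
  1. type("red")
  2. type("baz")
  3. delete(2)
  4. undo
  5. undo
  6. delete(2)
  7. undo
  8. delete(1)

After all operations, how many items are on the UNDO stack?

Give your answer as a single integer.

After op 1 (type): buf='red' undo_depth=1 redo_depth=0
After op 2 (type): buf='redbaz' undo_depth=2 redo_depth=0
After op 3 (delete): buf='redb' undo_depth=3 redo_depth=0
After op 4 (undo): buf='redbaz' undo_depth=2 redo_depth=1
After op 5 (undo): buf='red' undo_depth=1 redo_depth=2
After op 6 (delete): buf='r' undo_depth=2 redo_depth=0
After op 7 (undo): buf='red' undo_depth=1 redo_depth=1
After op 8 (delete): buf='re' undo_depth=2 redo_depth=0

Answer: 2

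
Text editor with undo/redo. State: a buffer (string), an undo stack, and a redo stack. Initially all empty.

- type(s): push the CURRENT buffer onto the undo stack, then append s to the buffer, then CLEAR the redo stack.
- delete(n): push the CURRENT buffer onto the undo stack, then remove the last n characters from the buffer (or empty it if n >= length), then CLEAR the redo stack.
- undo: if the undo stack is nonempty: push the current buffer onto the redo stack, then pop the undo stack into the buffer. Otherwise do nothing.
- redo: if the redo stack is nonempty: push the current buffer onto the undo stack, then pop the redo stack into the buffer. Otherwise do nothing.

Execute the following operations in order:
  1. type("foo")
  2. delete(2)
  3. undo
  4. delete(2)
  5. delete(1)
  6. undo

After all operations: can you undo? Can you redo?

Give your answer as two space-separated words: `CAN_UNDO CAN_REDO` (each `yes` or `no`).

Answer: yes yes

Derivation:
After op 1 (type): buf='foo' undo_depth=1 redo_depth=0
After op 2 (delete): buf='f' undo_depth=2 redo_depth=0
After op 3 (undo): buf='foo' undo_depth=1 redo_depth=1
After op 4 (delete): buf='f' undo_depth=2 redo_depth=0
After op 5 (delete): buf='(empty)' undo_depth=3 redo_depth=0
After op 6 (undo): buf='f' undo_depth=2 redo_depth=1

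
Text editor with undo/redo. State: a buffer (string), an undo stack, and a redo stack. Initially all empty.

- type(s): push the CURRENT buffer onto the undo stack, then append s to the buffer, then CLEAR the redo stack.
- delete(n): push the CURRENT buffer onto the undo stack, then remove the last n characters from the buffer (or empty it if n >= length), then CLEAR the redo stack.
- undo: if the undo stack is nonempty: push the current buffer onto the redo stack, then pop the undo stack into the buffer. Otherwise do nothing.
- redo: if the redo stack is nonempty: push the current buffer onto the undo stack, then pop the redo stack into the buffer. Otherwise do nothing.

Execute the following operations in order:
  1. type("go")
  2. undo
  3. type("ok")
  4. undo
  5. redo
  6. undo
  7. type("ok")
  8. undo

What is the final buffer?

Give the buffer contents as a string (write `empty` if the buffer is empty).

After op 1 (type): buf='go' undo_depth=1 redo_depth=0
After op 2 (undo): buf='(empty)' undo_depth=0 redo_depth=1
After op 3 (type): buf='ok' undo_depth=1 redo_depth=0
After op 4 (undo): buf='(empty)' undo_depth=0 redo_depth=1
After op 5 (redo): buf='ok' undo_depth=1 redo_depth=0
After op 6 (undo): buf='(empty)' undo_depth=0 redo_depth=1
After op 7 (type): buf='ok' undo_depth=1 redo_depth=0
After op 8 (undo): buf='(empty)' undo_depth=0 redo_depth=1

Answer: empty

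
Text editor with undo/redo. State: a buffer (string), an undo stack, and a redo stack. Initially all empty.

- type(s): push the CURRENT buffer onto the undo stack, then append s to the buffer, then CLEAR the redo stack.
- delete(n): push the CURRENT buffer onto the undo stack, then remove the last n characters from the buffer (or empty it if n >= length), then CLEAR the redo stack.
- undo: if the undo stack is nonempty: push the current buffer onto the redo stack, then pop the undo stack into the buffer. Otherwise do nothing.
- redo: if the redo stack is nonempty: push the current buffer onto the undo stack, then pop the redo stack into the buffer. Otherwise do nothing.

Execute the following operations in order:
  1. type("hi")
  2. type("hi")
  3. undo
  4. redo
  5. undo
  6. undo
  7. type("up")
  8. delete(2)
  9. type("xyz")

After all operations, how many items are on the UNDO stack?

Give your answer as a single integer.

Answer: 3

Derivation:
After op 1 (type): buf='hi' undo_depth=1 redo_depth=0
After op 2 (type): buf='hihi' undo_depth=2 redo_depth=0
After op 3 (undo): buf='hi' undo_depth=1 redo_depth=1
After op 4 (redo): buf='hihi' undo_depth=2 redo_depth=0
After op 5 (undo): buf='hi' undo_depth=1 redo_depth=1
After op 6 (undo): buf='(empty)' undo_depth=0 redo_depth=2
After op 7 (type): buf='up' undo_depth=1 redo_depth=0
After op 8 (delete): buf='(empty)' undo_depth=2 redo_depth=0
After op 9 (type): buf='xyz' undo_depth=3 redo_depth=0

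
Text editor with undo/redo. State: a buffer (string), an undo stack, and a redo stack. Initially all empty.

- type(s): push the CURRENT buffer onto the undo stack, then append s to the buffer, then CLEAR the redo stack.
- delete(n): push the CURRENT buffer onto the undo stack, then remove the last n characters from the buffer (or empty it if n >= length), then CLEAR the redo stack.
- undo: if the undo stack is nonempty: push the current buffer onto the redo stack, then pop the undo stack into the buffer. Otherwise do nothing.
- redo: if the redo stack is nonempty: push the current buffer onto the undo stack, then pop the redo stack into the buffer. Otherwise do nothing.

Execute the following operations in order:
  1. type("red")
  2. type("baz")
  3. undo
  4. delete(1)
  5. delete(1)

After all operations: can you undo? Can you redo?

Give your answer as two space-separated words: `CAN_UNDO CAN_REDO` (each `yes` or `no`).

Answer: yes no

Derivation:
After op 1 (type): buf='red' undo_depth=1 redo_depth=0
After op 2 (type): buf='redbaz' undo_depth=2 redo_depth=0
After op 3 (undo): buf='red' undo_depth=1 redo_depth=1
After op 4 (delete): buf='re' undo_depth=2 redo_depth=0
After op 5 (delete): buf='r' undo_depth=3 redo_depth=0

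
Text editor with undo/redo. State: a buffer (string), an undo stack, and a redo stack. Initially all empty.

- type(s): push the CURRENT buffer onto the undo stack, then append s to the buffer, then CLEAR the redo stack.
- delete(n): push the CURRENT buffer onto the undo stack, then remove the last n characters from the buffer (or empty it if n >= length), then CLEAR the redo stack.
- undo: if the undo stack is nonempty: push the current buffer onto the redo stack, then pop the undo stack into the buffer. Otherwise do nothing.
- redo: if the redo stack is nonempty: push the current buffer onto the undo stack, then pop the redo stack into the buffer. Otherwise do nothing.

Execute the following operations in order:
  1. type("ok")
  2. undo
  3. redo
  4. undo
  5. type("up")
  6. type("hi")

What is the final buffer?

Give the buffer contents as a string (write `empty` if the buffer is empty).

Answer: uphi

Derivation:
After op 1 (type): buf='ok' undo_depth=1 redo_depth=0
After op 2 (undo): buf='(empty)' undo_depth=0 redo_depth=1
After op 3 (redo): buf='ok' undo_depth=1 redo_depth=0
After op 4 (undo): buf='(empty)' undo_depth=0 redo_depth=1
After op 5 (type): buf='up' undo_depth=1 redo_depth=0
After op 6 (type): buf='uphi' undo_depth=2 redo_depth=0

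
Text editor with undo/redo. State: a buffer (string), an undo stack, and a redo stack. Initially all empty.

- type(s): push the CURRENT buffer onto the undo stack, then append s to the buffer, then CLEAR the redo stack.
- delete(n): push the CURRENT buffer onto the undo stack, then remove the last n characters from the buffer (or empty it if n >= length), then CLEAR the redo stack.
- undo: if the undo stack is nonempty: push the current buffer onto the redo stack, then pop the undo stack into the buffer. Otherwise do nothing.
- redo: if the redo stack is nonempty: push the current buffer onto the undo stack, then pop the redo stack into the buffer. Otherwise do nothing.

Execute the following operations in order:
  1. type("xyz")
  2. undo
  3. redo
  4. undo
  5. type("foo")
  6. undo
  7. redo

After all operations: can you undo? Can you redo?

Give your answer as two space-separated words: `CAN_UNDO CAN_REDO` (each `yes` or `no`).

After op 1 (type): buf='xyz' undo_depth=1 redo_depth=0
After op 2 (undo): buf='(empty)' undo_depth=0 redo_depth=1
After op 3 (redo): buf='xyz' undo_depth=1 redo_depth=0
After op 4 (undo): buf='(empty)' undo_depth=0 redo_depth=1
After op 5 (type): buf='foo' undo_depth=1 redo_depth=0
After op 6 (undo): buf='(empty)' undo_depth=0 redo_depth=1
After op 7 (redo): buf='foo' undo_depth=1 redo_depth=0

Answer: yes no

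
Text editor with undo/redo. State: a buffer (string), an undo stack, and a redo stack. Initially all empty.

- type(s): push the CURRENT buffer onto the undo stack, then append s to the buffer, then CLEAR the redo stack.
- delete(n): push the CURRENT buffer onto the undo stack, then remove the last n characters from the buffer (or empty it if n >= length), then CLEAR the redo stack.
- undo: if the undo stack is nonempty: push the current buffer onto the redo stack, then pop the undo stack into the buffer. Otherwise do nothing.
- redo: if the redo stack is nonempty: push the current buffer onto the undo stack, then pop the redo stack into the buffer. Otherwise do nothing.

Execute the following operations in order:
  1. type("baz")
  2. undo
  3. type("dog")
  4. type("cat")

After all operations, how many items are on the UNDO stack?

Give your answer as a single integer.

Answer: 2

Derivation:
After op 1 (type): buf='baz' undo_depth=1 redo_depth=0
After op 2 (undo): buf='(empty)' undo_depth=0 redo_depth=1
After op 3 (type): buf='dog' undo_depth=1 redo_depth=0
After op 4 (type): buf='dogcat' undo_depth=2 redo_depth=0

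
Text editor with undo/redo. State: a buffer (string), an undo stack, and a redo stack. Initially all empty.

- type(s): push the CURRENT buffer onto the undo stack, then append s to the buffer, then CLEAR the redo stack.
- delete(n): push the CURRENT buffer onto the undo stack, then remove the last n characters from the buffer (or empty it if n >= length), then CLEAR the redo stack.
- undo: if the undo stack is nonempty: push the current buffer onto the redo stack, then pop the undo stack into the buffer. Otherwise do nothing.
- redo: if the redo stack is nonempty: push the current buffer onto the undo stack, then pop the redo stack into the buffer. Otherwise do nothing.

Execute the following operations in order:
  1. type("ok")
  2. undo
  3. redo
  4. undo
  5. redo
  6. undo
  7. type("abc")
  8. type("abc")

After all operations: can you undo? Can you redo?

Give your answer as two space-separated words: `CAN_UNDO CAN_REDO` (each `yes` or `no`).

Answer: yes no

Derivation:
After op 1 (type): buf='ok' undo_depth=1 redo_depth=0
After op 2 (undo): buf='(empty)' undo_depth=0 redo_depth=1
After op 3 (redo): buf='ok' undo_depth=1 redo_depth=0
After op 4 (undo): buf='(empty)' undo_depth=0 redo_depth=1
After op 5 (redo): buf='ok' undo_depth=1 redo_depth=0
After op 6 (undo): buf='(empty)' undo_depth=0 redo_depth=1
After op 7 (type): buf='abc' undo_depth=1 redo_depth=0
After op 8 (type): buf='abcabc' undo_depth=2 redo_depth=0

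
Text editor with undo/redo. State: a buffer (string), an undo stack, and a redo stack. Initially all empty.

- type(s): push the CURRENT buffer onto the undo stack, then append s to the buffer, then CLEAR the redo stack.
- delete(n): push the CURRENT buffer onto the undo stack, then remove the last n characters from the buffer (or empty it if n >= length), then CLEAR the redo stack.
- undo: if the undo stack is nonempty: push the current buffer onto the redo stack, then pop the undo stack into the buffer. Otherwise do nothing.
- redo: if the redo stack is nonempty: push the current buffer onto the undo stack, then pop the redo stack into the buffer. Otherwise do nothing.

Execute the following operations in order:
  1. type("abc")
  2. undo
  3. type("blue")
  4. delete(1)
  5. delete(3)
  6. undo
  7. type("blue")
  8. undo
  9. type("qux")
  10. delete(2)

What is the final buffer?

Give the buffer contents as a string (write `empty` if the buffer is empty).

Answer: bluq

Derivation:
After op 1 (type): buf='abc' undo_depth=1 redo_depth=0
After op 2 (undo): buf='(empty)' undo_depth=0 redo_depth=1
After op 3 (type): buf='blue' undo_depth=1 redo_depth=0
After op 4 (delete): buf='blu' undo_depth=2 redo_depth=0
After op 5 (delete): buf='(empty)' undo_depth=3 redo_depth=0
After op 6 (undo): buf='blu' undo_depth=2 redo_depth=1
After op 7 (type): buf='blublue' undo_depth=3 redo_depth=0
After op 8 (undo): buf='blu' undo_depth=2 redo_depth=1
After op 9 (type): buf='bluqux' undo_depth=3 redo_depth=0
After op 10 (delete): buf='bluq' undo_depth=4 redo_depth=0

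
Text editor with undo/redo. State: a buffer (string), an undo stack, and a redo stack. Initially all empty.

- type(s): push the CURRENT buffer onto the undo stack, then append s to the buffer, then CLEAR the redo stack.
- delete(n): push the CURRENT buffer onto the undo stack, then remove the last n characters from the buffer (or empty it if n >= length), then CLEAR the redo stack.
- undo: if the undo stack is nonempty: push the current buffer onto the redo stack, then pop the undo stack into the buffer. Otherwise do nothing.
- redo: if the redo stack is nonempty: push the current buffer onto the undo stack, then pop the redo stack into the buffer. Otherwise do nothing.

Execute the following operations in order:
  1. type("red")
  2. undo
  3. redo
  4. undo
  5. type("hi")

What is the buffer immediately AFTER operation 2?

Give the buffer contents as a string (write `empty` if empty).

Answer: empty

Derivation:
After op 1 (type): buf='red' undo_depth=1 redo_depth=0
After op 2 (undo): buf='(empty)' undo_depth=0 redo_depth=1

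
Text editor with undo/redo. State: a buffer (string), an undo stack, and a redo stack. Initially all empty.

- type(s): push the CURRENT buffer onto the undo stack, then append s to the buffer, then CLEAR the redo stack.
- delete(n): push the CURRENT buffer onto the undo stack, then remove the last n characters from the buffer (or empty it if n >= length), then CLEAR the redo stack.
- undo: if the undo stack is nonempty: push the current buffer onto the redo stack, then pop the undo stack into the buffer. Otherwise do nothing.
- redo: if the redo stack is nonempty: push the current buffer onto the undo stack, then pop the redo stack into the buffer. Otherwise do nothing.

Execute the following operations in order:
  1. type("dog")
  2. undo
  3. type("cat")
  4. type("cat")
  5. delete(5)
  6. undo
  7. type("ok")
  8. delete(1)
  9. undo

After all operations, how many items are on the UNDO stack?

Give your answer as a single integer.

Answer: 3

Derivation:
After op 1 (type): buf='dog' undo_depth=1 redo_depth=0
After op 2 (undo): buf='(empty)' undo_depth=0 redo_depth=1
After op 3 (type): buf='cat' undo_depth=1 redo_depth=0
After op 4 (type): buf='catcat' undo_depth=2 redo_depth=0
After op 5 (delete): buf='c' undo_depth=3 redo_depth=0
After op 6 (undo): buf='catcat' undo_depth=2 redo_depth=1
After op 7 (type): buf='catcatok' undo_depth=3 redo_depth=0
After op 8 (delete): buf='catcato' undo_depth=4 redo_depth=0
After op 9 (undo): buf='catcatok' undo_depth=3 redo_depth=1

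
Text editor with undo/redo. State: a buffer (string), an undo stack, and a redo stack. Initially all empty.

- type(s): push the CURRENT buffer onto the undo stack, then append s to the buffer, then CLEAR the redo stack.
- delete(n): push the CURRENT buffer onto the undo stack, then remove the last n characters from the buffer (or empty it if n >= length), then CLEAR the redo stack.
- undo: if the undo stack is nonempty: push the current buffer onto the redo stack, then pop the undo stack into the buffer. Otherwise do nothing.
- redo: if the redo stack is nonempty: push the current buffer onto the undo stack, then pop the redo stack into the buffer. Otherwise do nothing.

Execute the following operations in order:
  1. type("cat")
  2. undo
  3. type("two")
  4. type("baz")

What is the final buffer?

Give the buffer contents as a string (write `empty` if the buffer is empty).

Answer: twobaz

Derivation:
After op 1 (type): buf='cat' undo_depth=1 redo_depth=0
After op 2 (undo): buf='(empty)' undo_depth=0 redo_depth=1
After op 3 (type): buf='two' undo_depth=1 redo_depth=0
After op 4 (type): buf='twobaz' undo_depth=2 redo_depth=0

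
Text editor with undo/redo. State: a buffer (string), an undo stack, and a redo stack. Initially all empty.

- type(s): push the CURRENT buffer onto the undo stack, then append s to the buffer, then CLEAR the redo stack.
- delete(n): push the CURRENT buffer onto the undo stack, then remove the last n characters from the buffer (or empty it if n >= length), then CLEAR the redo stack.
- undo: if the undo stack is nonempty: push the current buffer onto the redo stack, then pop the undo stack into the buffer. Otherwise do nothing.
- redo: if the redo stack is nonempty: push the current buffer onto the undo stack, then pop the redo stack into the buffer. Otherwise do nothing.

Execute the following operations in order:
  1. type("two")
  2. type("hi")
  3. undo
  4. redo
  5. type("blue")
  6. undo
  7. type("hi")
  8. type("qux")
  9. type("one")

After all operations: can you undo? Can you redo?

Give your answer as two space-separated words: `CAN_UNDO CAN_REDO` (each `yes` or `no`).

After op 1 (type): buf='two' undo_depth=1 redo_depth=0
After op 2 (type): buf='twohi' undo_depth=2 redo_depth=0
After op 3 (undo): buf='two' undo_depth=1 redo_depth=1
After op 4 (redo): buf='twohi' undo_depth=2 redo_depth=0
After op 5 (type): buf='twohiblue' undo_depth=3 redo_depth=0
After op 6 (undo): buf='twohi' undo_depth=2 redo_depth=1
After op 7 (type): buf='twohihi' undo_depth=3 redo_depth=0
After op 8 (type): buf='twohihiqux' undo_depth=4 redo_depth=0
After op 9 (type): buf='twohihiquxone' undo_depth=5 redo_depth=0

Answer: yes no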